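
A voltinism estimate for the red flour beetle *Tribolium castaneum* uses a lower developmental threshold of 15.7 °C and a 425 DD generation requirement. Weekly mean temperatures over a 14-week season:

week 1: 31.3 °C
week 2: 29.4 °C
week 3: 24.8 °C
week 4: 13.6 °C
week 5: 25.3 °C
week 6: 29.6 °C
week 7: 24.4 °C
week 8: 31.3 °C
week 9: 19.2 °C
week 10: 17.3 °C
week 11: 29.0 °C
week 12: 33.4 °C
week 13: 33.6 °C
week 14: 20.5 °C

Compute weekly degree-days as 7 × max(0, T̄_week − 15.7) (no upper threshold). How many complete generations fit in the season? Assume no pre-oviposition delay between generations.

Weekly DD (7 × max(0, T̄ − 15.7)): 109.2, 95.9, 63.7, 0.0, 67.2, 97.3, 60.9, 109.2, 24.5, 11.2, 93.1, 123.9, 125.3, 33.6.
Season total = 1015.0 DD.
Complete generations = ⌊1015.0 / 425⌋ = 2.

2 generations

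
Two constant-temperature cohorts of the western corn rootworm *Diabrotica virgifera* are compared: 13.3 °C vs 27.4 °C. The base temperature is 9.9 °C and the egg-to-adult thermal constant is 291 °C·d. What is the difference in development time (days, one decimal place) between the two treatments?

At 13.3 °C: 291 / (13.3 − 9.9) = 291 / 3.4 = 85.588 d.
At 27.4 °C: 291 / (27.4 − 9.9) = 291 / 17.5 = 16.629 d.
Difference = |85.588 − 16.629| = 68.960 ≈ 69.0 days.

69.0 days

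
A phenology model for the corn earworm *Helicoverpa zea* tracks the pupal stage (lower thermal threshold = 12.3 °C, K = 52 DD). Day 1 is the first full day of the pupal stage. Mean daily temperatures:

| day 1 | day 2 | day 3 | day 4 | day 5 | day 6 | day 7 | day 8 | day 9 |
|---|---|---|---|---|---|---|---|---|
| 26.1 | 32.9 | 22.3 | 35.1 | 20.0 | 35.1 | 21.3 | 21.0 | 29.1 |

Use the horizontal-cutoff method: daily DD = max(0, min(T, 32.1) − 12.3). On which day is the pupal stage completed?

Daily DD above 12.3 °C (capped at 19.8): 13.8, 19.8, 10.0, 19.8, 7.7, 19.8, 9.0, 8.7, 16.8.
Cumulative: 13.8, 33.6, 43.6, 63.4, 71.1, 90.9, 99.9, 108.6, 125.4.
The total first reaches 52 DD on day 4.

day 4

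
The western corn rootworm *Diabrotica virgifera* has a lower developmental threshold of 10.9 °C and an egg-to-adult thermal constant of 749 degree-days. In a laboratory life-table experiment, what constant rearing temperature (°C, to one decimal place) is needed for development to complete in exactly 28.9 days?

Required daily accumulation = 749 / 28.9 = 25.917 DD/day.
T = T_base + 25.917 = 10.9 + 25.917 = 36.817 ≈ 36.8 °C.

36.8 °C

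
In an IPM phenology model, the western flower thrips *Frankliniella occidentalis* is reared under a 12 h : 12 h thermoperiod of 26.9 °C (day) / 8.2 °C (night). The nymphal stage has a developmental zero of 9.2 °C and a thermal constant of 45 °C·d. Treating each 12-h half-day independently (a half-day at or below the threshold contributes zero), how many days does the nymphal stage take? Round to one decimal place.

5.1 days

Day half: max(0, 26.9 − 9.2) × 0.5 = 17.7 × 0.5 = 8.85 DD.
Night half: max(0, 8.2 − 9.2) × 0.5 = 0.0 × 0.5 = 0.00 DD.
Per 24 h: 8.85 DD/day.
Duration = 45 / 8.85 = 5.085 ≈ 5.1 days.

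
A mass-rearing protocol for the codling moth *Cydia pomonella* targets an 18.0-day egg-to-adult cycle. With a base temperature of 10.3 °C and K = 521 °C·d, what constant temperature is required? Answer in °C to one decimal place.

39.2 °C

Required daily accumulation = 521 / 18.0 = 28.944 DD/day.
T = T_base + 28.944 = 10.3 + 28.944 = 39.244 ≈ 39.2 °C.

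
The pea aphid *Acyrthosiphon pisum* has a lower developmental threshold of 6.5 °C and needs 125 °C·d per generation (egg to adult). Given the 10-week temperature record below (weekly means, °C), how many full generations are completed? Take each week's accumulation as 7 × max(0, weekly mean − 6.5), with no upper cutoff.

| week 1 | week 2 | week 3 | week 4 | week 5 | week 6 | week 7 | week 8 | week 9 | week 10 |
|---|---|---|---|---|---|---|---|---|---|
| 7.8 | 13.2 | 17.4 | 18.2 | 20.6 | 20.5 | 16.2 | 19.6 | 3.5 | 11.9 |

4 generations

Weekly DD (7 × max(0, T̄ − 6.5)): 9.1, 46.9, 76.3, 81.9, 98.7, 98.0, 67.9, 91.7, 0.0, 37.8.
Season total = 608.3 DD.
Complete generations = ⌊608.3 / 125⌋ = 4.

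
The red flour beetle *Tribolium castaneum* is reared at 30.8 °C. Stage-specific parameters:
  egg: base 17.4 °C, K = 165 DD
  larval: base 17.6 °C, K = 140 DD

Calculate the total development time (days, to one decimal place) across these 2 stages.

egg: 165 / (30.8 − 17.4) = 165 / 13.4 = 12.313 d.
larval: 140 / (30.8 − 17.6) = 140 / 13.2 = 10.606 d.
Sum = 22.919 ≈ 22.9 days.

22.9 days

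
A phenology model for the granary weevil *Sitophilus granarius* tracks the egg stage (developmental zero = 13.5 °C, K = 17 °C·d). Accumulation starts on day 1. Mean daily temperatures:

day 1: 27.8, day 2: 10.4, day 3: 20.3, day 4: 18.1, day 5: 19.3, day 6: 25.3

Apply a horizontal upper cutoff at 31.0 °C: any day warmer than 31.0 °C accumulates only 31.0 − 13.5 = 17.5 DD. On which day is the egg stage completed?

day 3

Daily DD above 13.5 °C (capped at 17.5): 14.3, 0.0, 6.8, 4.6, 5.8, 11.8.
Cumulative: 14.3, 14.3, 21.1, 25.7, 31.5, 43.3.
The total first reaches 17 DD on day 3.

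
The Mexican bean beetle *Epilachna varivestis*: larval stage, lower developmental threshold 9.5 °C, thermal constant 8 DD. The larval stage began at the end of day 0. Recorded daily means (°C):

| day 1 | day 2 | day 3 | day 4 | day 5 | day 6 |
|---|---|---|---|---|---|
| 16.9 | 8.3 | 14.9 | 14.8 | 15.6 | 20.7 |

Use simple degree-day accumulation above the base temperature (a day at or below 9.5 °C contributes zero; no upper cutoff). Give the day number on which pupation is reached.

day 3

Daily DD above 9.5 °C: 7.4, 0.0, 5.4, 5.3, 6.1, 11.2.
Cumulative: 7.4, 7.4, 12.8, 18.1, 24.2, 35.4.
The total first reaches 8 DD on day 3.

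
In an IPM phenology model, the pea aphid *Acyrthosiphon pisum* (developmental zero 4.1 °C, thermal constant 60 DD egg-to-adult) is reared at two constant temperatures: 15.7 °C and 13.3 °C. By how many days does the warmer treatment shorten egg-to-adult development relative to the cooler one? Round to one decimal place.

At 15.7 °C: 60 / (15.7 − 4.1) = 60 / 11.6 = 5.172 d.
At 13.3 °C: 60 / (13.3 − 4.1) = 60 / 9.2 = 6.522 d.
Difference = |5.172 − 6.522| = 1.349 ≈ 1.3 days.

1.3 days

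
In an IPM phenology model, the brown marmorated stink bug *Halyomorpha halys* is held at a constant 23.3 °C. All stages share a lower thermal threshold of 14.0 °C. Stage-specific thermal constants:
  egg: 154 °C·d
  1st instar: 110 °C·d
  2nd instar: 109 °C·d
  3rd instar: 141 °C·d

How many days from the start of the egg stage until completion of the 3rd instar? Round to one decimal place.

55.3 days

Daily accumulation at 23.3 °C = 23.3 − 14.0 = 9.3 DD/day.
Total K = 154 + 110 + 109 + 141 = 514 DD.
Total duration = 514 / 9.3 = 55.269 ≈ 55.3 days.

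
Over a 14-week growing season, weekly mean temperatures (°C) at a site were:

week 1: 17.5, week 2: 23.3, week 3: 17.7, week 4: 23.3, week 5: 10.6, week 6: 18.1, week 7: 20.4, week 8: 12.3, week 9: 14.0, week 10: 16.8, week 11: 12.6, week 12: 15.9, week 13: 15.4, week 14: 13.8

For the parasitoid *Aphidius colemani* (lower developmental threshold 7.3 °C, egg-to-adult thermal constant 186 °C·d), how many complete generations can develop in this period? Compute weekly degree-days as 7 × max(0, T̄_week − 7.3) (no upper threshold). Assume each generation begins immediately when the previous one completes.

Weekly DD (7 × max(0, T̄ − 7.3)): 71.4, 112.0, 72.8, 112.0, 23.1, 75.6, 91.7, 35.0, 46.9, 66.5, 37.1, 60.2, 56.7, 45.5.
Season total = 906.5 DD.
Complete generations = ⌊906.5 / 186⌋ = 4.

4 generations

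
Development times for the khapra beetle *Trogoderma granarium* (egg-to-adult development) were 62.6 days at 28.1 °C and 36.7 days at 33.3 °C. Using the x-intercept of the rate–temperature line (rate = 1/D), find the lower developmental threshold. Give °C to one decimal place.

20.7 °C

Under the model K = D·(T − T_b), so D₁·(T₁ − T_b) = D₂·(T₂ − T_b).
62.6·(28.1 − T_b) = 36.7·(33.3 − T_b)
T_b = (62.6·28.1 − 36.7·33.3) / (62.6 − 36.7) = 536.95 / 25.9 = 20.732 °C ≈ 20.7 °C.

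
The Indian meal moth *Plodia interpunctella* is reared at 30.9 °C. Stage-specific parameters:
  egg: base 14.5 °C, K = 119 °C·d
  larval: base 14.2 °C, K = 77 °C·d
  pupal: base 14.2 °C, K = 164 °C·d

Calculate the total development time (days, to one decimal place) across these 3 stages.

21.7 days

egg: 119 / (30.9 − 14.5) = 119 / 16.4 = 7.256 d.
larval: 77 / (30.9 − 14.2) = 77 / 16.7 = 4.611 d.
pupal: 164 / (30.9 − 14.2) = 164 / 16.7 = 9.820 d.
Sum = 21.687 ≈ 21.7 days.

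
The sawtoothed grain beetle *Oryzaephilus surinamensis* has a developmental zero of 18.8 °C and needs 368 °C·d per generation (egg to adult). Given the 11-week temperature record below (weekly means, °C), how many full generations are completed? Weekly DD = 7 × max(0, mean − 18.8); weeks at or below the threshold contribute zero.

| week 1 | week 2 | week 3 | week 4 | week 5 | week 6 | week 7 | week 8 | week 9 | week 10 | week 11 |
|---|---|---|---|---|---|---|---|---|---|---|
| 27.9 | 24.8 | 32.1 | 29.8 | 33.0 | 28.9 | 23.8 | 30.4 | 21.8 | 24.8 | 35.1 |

2 generations

Weekly DD (7 × max(0, T̄ − 18.8)): 63.7, 42.0, 93.1, 77.0, 99.4, 70.7, 35.0, 81.2, 21.0, 42.0, 114.1.
Season total = 739.2 DD.
Complete generations = ⌊739.2 / 368⌋ = 2.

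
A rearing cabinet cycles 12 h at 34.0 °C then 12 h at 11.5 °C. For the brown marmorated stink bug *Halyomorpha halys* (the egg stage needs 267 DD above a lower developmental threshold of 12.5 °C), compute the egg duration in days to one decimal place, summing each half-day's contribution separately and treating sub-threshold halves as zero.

24.8 days

Day half: max(0, 34.0 − 12.5) × 0.5 = 21.5 × 0.5 = 10.75 DD.
Night half: max(0, 11.5 − 12.5) × 0.5 = 0.0 × 0.5 = 0.00 DD.
Per 24 h: 10.75 DD/day.
Duration = 267 / 10.75 = 24.837 ≈ 24.8 days.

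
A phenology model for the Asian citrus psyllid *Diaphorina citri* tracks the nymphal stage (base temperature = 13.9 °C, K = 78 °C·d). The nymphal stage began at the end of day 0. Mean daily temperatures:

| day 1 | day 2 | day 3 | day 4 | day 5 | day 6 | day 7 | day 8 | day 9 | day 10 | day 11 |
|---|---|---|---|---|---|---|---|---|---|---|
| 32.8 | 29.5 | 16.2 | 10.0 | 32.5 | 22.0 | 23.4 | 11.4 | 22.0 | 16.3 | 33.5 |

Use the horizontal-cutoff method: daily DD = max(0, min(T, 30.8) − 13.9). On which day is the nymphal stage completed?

Daily DD above 13.9 °C (capped at 16.9): 16.9, 15.6, 2.3, 0.0, 16.9, 8.1, 9.5, 0.0, 8.1, 2.4, 16.9.
Cumulative: 16.9, 32.5, 34.8, 34.8, 51.7, 59.8, 69.3, 69.3, 77.4, 79.8, 96.7.
The total first reaches 78 DD on day 10.

day 10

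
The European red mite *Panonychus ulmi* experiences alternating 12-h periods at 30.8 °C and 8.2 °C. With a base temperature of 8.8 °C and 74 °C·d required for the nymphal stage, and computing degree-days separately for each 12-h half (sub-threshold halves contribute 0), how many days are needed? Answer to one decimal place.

6.7 days

Day half: max(0, 30.8 − 8.8) × 0.5 = 22.0 × 0.5 = 11.00 DD.
Night half: max(0, 8.2 − 8.8) × 0.5 = 0.0 × 0.5 = 0.00 DD.
Per 24 h: 11.00 DD/day.
Duration = 74 / 11.00 = 6.727 ≈ 6.7 days.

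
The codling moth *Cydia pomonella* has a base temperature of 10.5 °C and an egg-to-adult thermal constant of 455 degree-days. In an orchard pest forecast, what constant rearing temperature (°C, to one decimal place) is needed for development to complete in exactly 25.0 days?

28.7 °C

Required daily accumulation = 455 / 25.0 = 18.200 DD/day.
T = T_base + 18.200 = 10.5 + 18.200 = 28.700 ≈ 28.7 °C.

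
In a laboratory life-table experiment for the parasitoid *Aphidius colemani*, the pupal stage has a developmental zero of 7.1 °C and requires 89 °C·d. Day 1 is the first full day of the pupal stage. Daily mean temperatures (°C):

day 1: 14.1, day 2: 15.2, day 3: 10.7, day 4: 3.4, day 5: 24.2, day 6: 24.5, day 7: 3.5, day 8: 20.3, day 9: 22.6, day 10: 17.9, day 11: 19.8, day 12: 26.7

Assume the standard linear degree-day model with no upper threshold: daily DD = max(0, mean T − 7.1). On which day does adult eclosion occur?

day 10

Daily DD above 7.1 °C: 7.0, 8.1, 3.6, 0.0, 17.1, 17.4, 0.0, 13.2, 15.5, 10.8, 12.7, 19.6.
Cumulative: 7.0, 15.1, 18.7, 18.7, 35.8, 53.2, 53.2, 66.4, 81.9, 92.7, 105.4, 125.0.
The total first reaches 89 DD on day 10.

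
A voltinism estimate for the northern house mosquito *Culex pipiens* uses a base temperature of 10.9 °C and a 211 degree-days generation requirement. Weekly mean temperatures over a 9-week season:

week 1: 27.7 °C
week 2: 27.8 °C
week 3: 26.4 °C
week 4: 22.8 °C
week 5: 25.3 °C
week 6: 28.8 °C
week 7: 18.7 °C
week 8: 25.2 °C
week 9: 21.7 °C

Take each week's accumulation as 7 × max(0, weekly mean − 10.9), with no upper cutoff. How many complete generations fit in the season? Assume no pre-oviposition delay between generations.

Weekly DD (7 × max(0, T̄ − 10.9)): 117.6, 118.3, 108.5, 83.3, 100.8, 125.3, 54.6, 100.1, 75.6.
Season total = 884.1 DD.
Complete generations = ⌊884.1 / 211⌋ = 4.

4 generations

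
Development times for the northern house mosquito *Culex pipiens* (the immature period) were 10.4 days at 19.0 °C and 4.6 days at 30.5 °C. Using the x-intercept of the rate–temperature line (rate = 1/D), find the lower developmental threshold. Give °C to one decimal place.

9.9 °C

Equal thermal constants: D₁(T₁ − T_b) = D₂(T₂ − T_b).
10.4·(19.0 − T_b) = 4.6·(30.5 − T_b)
T_b = (10.4·19.0 − 4.6·30.5) / (10.4 − 4.6) = 57.30 / 5.8 = 9.879 °C ≈ 9.9 °C.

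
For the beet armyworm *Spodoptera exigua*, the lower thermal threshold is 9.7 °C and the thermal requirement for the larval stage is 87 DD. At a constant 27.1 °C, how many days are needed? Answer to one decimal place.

5.0 days

Daily accumulation = 27.1 − 9.7 = 17.4 DD/day.
Duration = 87 / 17.4 = 5.000 ≈ 5.0 days.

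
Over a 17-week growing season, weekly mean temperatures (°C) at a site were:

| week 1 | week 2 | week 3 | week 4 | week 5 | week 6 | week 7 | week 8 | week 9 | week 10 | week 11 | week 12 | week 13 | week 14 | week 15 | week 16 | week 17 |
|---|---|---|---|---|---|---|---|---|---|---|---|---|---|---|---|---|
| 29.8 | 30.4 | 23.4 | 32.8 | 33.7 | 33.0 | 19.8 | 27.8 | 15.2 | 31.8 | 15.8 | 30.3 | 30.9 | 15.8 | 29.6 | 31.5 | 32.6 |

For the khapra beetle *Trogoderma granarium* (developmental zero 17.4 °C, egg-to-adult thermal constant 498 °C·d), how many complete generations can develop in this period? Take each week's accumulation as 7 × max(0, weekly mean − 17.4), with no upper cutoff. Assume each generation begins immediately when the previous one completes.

2 generations

Weekly DD (7 × max(0, T̄ − 17.4)): 86.8, 91.0, 42.0, 107.8, 114.1, 109.2, 16.8, 72.8, 0.0, 100.8, 0.0, 90.3, 94.5, 0.0, 85.4, 98.7, 106.4.
Season total = 1216.6 DD.
Complete generations = ⌊1216.6 / 498⌋ = 2.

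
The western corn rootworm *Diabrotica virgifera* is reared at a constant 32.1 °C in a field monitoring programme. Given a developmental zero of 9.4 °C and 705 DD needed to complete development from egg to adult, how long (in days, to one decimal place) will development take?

31.1 days

Daily accumulation = 32.1 − 9.4 = 22.7 DD/day.
Duration = 705 / 22.7 = 31.057 ≈ 31.1 days.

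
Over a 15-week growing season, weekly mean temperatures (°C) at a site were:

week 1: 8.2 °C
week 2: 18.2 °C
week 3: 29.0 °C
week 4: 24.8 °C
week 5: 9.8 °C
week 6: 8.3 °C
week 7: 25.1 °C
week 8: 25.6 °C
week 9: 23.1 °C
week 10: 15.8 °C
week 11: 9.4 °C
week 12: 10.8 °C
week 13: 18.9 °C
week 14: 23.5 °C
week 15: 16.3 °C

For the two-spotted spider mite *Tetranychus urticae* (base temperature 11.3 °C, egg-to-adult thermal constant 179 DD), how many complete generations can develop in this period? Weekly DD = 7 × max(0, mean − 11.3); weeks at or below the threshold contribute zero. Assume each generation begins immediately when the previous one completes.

Weekly DD (7 × max(0, T̄ − 11.3)): 0.0, 48.3, 123.9, 94.5, 0.0, 0.0, 96.6, 100.1, 82.6, 31.5, 0.0, 0.0, 53.2, 85.4, 35.0.
Season total = 751.1 DD.
Complete generations = ⌊751.1 / 179⌋ = 4.

4 generations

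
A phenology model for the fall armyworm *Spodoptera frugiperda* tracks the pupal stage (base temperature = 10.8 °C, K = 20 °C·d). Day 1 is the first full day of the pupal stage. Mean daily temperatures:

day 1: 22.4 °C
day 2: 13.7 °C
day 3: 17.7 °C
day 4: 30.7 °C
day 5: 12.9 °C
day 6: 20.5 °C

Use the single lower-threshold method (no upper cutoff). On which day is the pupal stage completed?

Daily DD above 10.8 °C: 11.6, 2.9, 6.9, 19.9, 2.1, 9.7.
Cumulative: 11.6, 14.5, 21.4, 41.3, 43.4, 53.1.
The total first reaches 20 DD on day 3.

day 3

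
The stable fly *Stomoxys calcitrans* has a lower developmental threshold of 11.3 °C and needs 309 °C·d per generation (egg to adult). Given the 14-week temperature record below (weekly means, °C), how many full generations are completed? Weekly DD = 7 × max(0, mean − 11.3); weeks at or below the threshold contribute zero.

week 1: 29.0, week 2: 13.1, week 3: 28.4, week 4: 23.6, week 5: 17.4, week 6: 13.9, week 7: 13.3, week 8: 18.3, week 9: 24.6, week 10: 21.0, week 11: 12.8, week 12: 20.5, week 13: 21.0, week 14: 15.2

Weekly DD (7 × max(0, T̄ − 11.3)): 123.9, 12.6, 119.7, 86.1, 42.7, 18.2, 14.0, 49.0, 93.1, 67.9, 10.5, 64.4, 67.9, 27.3.
Season total = 797.3 DD.
Complete generations = ⌊797.3 / 309⌋ = 2.

2 generations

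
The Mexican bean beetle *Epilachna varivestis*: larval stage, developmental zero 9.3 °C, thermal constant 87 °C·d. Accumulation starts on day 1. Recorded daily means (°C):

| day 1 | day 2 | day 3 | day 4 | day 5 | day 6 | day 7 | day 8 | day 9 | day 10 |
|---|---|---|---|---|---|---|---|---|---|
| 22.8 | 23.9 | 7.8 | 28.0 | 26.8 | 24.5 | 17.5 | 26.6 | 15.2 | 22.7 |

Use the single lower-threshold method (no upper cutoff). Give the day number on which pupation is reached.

Daily DD above 9.3 °C: 13.5, 14.6, 0.0, 18.7, 17.5, 15.2, 8.2, 17.3, 5.9, 13.4.
Cumulative: 13.5, 28.1, 28.1, 46.8, 64.3, 79.5, 87.7, 105.0, 110.9, 124.3.
The total first reaches 87 DD on day 7.

day 7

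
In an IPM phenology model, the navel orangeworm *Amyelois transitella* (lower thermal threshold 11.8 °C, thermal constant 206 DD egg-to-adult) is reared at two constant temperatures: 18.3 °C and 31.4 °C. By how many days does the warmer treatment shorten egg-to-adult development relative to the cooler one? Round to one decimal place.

21.2 days

At 18.3 °C: 206 / (18.3 − 11.8) = 206 / 6.5 = 31.692 d.
At 31.4 °C: 206 / (31.4 − 11.8) = 206 / 19.6 = 10.510 d.
Difference = |31.692 − 10.510| = 21.182 ≈ 21.2 days.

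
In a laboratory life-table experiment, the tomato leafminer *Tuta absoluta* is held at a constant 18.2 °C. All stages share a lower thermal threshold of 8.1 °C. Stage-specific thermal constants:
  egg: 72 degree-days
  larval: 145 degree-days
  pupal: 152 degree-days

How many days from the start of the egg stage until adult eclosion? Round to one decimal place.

Daily accumulation at 18.2 °C = 18.2 − 8.1 = 10.1 DD/day.
Total K = 72 + 145 + 152 = 369 DD.
Total duration = 369 / 10.1 = 36.535 ≈ 36.5 days.

36.5 days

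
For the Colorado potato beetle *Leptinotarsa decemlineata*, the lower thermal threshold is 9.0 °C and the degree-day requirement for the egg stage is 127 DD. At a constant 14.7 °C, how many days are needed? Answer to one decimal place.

22.3 days

Daily accumulation = 14.7 − 9.0 = 5.7 DD/day.
Duration = 127 / 5.7 = 22.281 ≈ 22.3 days.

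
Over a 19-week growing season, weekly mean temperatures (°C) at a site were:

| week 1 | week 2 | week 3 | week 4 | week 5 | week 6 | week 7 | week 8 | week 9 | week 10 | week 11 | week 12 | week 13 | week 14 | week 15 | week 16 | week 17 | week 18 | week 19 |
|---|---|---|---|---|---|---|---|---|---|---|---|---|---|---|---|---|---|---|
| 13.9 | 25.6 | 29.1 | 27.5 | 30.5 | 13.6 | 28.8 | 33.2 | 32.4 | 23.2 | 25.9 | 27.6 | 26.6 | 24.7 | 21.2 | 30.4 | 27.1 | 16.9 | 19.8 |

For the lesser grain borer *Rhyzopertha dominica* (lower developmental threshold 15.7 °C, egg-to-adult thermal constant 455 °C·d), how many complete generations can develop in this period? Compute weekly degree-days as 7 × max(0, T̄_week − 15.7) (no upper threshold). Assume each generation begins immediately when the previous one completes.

2 generations

Weekly DD (7 × max(0, T̄ − 15.7)): 0.0, 69.3, 93.8, 82.6, 103.6, 0.0, 91.7, 122.5, 116.9, 52.5, 71.4, 83.3, 76.3, 63.0, 38.5, 102.9, 79.8, 8.4, 28.7.
Season total = 1285.2 DD.
Complete generations = ⌊1285.2 / 455⌋ = 2.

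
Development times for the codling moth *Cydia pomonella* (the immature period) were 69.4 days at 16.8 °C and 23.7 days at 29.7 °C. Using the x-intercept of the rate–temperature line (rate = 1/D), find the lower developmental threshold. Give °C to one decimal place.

Equal thermal constants: D₁(T₁ − T_b) = D₂(T₂ − T_b).
69.4·(16.8 − T_b) = 23.7·(29.7 − T_b)
T_b = (69.4·16.8 − 23.7·29.7) / (69.4 − 23.7) = 462.03 / 45.7 = 10.110 °C ≈ 10.1 °C.

10.1 °C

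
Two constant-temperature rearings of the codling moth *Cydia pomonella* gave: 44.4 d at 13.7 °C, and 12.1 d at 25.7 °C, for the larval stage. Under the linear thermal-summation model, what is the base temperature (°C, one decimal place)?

9.2 °C

Linear rate model ⇒ the product D·(T − T_b) is constant across temperatures.
44.4·(13.7 − T_b) = 12.1·(25.7 − T_b)
T_b = (44.4·13.7 − 12.1·25.7) / (44.4 − 12.1) = 297.31 / 32.3 = 9.205 °C ≈ 9.2 °C.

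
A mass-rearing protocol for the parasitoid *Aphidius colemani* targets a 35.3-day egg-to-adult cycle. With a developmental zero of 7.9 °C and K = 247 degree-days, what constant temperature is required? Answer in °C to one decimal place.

14.9 °C

Required daily accumulation = 247 / 35.3 = 6.997 DD/day.
T = T_base + 6.997 = 7.9 + 6.997 = 14.897 ≈ 14.9 °C.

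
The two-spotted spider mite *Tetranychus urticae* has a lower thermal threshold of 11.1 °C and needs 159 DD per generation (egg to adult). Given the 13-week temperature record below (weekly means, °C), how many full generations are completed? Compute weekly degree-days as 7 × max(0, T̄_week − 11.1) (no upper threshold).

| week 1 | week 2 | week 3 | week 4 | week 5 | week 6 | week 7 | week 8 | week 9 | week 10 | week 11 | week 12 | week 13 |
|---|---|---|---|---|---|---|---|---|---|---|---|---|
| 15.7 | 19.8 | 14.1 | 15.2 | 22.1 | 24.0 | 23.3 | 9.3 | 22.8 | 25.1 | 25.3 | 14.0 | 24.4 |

4 generations

Weekly DD (7 × max(0, T̄ − 11.1)): 32.2, 60.9, 21.0, 28.7, 77.0, 90.3, 85.4, 0.0, 81.9, 98.0, 99.4, 20.3, 93.1.
Season total = 788.2 DD.
Complete generations = ⌊788.2 / 159⌋ = 4.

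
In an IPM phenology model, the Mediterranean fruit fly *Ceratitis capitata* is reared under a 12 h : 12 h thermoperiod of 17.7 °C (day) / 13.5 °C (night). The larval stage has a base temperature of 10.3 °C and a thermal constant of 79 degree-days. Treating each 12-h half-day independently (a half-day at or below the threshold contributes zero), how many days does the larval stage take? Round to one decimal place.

14.9 days

Day half: max(0, 17.7 − 10.3) × 0.5 = 7.4 × 0.5 = 3.70 DD.
Night half: max(0, 13.5 − 10.3) × 0.5 = 3.2 × 0.5 = 1.60 DD.
Per 24 h: 5.30 DD/day.
Duration = 79 / 5.30 = 14.906 ≈ 14.9 days.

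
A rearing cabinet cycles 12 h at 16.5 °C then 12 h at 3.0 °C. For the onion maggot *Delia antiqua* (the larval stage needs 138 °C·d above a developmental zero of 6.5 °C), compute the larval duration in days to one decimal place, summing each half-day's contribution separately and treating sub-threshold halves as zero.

27.6 days

Day half: max(0, 16.5 − 6.5) × 0.5 = 10.0 × 0.5 = 5.00 DD.
Night half: max(0, 3.0 − 6.5) × 0.5 = 0.0 × 0.5 = 0.00 DD.
Per 24 h: 5.00 DD/day.
Duration = 138 / 5.00 = 27.600 ≈ 27.6 days.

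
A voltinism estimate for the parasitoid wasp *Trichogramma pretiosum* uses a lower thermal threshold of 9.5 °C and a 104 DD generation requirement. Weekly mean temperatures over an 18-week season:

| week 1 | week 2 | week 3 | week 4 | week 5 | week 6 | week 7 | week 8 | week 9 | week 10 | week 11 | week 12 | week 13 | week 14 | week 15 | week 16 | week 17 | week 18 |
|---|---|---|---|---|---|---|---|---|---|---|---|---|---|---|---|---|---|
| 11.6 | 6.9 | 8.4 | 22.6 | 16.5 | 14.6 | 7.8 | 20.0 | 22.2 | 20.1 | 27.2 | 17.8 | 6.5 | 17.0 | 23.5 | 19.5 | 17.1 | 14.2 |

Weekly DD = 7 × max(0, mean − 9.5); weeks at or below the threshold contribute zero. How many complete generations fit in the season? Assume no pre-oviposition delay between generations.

8 generations

Weekly DD (7 × max(0, T̄ − 9.5)): 14.7, 0.0, 0.0, 91.7, 49.0, 35.7, 0.0, 73.5, 88.9, 74.2, 123.9, 58.1, 0.0, 52.5, 98.0, 70.0, 53.2, 32.9.
Season total = 916.3 DD.
Complete generations = ⌊916.3 / 104⌋ = 8.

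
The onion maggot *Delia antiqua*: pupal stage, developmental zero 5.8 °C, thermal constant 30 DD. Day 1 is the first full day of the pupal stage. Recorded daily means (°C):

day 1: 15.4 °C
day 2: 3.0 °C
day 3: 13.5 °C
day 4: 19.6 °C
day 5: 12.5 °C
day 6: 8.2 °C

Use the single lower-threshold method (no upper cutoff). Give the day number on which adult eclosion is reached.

day 4

Daily DD above 5.8 °C: 9.6, 0.0, 7.7, 13.8, 6.7, 2.4.
Cumulative: 9.6, 9.6, 17.3, 31.1, 37.8, 40.2.
The total first reaches 30 DD on day 4.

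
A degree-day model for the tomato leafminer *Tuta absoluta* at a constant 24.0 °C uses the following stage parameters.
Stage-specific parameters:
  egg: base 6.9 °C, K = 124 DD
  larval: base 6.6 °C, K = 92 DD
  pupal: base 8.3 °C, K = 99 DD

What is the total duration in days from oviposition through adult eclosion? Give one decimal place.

18.8 days

egg: 124 / (24.0 − 6.9) = 124 / 17.1 = 7.251 d.
larval: 92 / (24.0 − 6.6) = 92 / 17.4 = 5.287 d.
pupal: 99 / (24.0 − 8.3) = 99 / 15.7 = 6.306 d.
Sum = 18.845 ≈ 18.8 days.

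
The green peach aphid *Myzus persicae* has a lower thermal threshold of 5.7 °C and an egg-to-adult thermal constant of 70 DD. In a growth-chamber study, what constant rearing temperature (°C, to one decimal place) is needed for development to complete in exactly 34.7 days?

Required daily accumulation = 70 / 34.7 = 2.017 DD/day.
T = T_base + 2.017 = 5.7 + 2.017 = 7.717 ≈ 7.7 °C.

7.7 °C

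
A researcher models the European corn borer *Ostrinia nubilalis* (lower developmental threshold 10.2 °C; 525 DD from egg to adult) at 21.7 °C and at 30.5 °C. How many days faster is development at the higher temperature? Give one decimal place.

19.8 days

At 21.7 °C: 525 / (21.7 − 10.2) = 525 / 11.5 = 45.652 d.
At 30.5 °C: 525 / (30.5 − 10.2) = 525 / 20.3 = 25.862 d.
Difference = |45.652 − 25.862| = 19.790 ≈ 19.8 days.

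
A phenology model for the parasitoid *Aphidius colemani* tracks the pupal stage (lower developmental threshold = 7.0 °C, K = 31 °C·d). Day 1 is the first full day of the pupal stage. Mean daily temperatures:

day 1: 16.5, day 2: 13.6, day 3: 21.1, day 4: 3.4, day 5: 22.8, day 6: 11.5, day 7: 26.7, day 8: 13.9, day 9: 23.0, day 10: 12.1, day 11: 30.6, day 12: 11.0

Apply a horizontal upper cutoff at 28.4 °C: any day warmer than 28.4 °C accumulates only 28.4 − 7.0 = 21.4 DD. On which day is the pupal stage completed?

Daily DD above 7.0 °C (capped at 21.4): 9.5, 6.6, 14.1, 0.0, 15.8, 4.5, 19.7, 6.9, 16.0, 5.1, 21.4, 4.0.
Cumulative: 9.5, 16.1, 30.2, 30.2, 46.0, 50.5, 70.2, 77.1, 93.1, 98.2, 119.6, 123.6.
The total first reaches 31 DD on day 5.

day 5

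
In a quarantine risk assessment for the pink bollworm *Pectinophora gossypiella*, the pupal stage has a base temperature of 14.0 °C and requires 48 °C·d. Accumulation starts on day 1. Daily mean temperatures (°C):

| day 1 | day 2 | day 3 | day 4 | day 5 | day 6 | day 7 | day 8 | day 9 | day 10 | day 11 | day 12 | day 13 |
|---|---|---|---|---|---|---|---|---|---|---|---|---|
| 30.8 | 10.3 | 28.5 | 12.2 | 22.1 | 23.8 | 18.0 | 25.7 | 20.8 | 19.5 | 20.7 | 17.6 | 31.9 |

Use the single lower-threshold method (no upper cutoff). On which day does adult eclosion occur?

Daily DD above 14.0 °C: 16.8, 0.0, 14.5, 0.0, 8.1, 9.8, 4.0, 11.7, 6.8, 5.5, 6.7, 3.6, 17.9.
Cumulative: 16.8, 16.8, 31.3, 31.3, 39.4, 49.2, 53.2, 64.9, 71.7, 77.2, 83.9, 87.5, 105.4.
The total first reaches 48 DD on day 6.

day 6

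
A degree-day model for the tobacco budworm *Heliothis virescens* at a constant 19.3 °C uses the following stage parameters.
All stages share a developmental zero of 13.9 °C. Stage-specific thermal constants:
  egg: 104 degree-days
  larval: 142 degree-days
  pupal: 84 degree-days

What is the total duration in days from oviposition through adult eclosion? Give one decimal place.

Daily accumulation at 19.3 °C = 19.3 − 13.9 = 5.4 DD/day.
Total K = 104 + 142 + 84 = 330 DD.
Total duration = 330 / 5.4 = 61.111 ≈ 61.1 days.

61.1 days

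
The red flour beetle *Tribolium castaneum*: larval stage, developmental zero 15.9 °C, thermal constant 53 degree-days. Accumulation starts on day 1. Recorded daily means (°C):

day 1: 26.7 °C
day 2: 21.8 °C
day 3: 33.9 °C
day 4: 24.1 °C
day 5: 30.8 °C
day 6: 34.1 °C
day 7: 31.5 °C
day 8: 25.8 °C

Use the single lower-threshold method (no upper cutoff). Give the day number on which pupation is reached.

day 5

Daily DD above 15.9 °C: 10.8, 5.9, 18.0, 8.2, 14.9, 18.2, 15.6, 9.9.
Cumulative: 10.8, 16.7, 34.7, 42.9, 57.8, 76.0, 91.6, 101.5.
The total first reaches 53 DD on day 5.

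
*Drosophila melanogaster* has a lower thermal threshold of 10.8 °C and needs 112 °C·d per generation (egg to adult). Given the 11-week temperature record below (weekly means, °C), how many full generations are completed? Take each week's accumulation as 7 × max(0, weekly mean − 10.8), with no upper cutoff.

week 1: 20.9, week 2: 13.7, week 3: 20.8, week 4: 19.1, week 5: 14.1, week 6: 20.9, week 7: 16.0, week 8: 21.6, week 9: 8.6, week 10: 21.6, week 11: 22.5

Weekly DD (7 × max(0, T̄ − 10.8)): 70.7, 20.3, 70.0, 58.1, 23.1, 70.7, 36.4, 75.6, 0.0, 75.6, 81.9.
Season total = 582.4 DD.
Complete generations = ⌊582.4 / 112⌋ = 5.

5 generations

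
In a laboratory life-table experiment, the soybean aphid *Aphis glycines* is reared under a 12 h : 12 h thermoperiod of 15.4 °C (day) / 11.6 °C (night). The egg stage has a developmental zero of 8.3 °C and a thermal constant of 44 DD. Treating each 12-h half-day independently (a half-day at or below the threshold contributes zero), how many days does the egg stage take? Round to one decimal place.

8.5 days

Day half: max(0, 15.4 − 8.3) × 0.5 = 7.1 × 0.5 = 3.55 DD.
Night half: max(0, 11.6 − 8.3) × 0.5 = 3.3 × 0.5 = 1.65 DD.
Per 24 h: 5.20 DD/day.
Duration = 44 / 5.20 = 8.462 ≈ 8.5 days.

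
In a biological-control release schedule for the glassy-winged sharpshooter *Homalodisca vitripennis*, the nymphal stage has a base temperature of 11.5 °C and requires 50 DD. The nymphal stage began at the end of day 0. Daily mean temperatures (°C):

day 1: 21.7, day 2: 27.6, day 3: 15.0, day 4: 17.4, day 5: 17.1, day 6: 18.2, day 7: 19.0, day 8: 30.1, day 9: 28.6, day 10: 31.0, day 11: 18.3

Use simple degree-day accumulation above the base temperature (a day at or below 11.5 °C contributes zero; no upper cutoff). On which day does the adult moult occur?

Daily DD above 11.5 °C: 10.2, 16.1, 3.5, 5.9, 5.6, 6.7, 7.5, 18.6, 17.1, 19.5, 6.8.
Cumulative: 10.2, 26.3, 29.8, 35.7, 41.3, 48.0, 55.5, 74.1, 91.2, 110.7, 117.5.
The total first reaches 50 DD on day 7.

day 7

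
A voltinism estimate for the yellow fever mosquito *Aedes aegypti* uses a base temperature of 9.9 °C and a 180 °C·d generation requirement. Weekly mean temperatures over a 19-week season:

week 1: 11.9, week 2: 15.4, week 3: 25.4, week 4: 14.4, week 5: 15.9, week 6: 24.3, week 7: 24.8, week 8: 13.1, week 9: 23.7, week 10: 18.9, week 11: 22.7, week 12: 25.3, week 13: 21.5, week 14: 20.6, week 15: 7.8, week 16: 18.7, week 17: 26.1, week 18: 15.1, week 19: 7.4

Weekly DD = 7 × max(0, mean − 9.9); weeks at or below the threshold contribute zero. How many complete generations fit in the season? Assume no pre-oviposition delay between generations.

6 generations

Weekly DD (7 × max(0, T̄ − 9.9)): 14.0, 38.5, 108.5, 31.5, 42.0, 100.8, 104.3, 22.4, 96.6, 63.0, 89.6, 107.8, 81.2, 74.9, 0.0, 61.6, 113.4, 36.4, 0.0.
Season total = 1186.5 DD.
Complete generations = ⌊1186.5 / 180⌋ = 6.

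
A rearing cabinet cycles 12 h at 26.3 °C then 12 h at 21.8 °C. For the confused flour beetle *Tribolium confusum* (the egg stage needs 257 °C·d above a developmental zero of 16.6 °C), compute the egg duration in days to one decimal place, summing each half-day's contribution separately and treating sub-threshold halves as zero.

Day half: max(0, 26.3 − 16.6) × 0.5 = 9.7 × 0.5 = 4.85 DD.
Night half: max(0, 21.8 − 16.6) × 0.5 = 5.2 × 0.5 = 2.60 DD.
Per 24 h: 7.45 DD/day.
Duration = 257 / 7.45 = 34.497 ≈ 34.5 days.

34.5 days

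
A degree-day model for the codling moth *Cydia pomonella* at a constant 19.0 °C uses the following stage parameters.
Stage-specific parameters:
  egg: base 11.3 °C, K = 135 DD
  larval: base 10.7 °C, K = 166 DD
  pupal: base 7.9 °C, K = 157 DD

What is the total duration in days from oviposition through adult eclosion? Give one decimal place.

51.7 days

egg: 135 / (19.0 − 11.3) = 135 / 7.7 = 17.532 d.
larval: 166 / (19.0 − 10.7) = 166 / 8.3 = 20.000 d.
pupal: 157 / (19.0 − 7.9) = 157 / 11.1 = 14.144 d.
Sum = 51.677 ≈ 51.7 days.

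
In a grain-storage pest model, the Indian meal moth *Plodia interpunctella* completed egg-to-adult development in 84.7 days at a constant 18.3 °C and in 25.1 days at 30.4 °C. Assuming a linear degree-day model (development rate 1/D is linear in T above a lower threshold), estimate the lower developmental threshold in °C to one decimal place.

Equal thermal constants: D₁(T₁ − T_b) = D₂(T₂ − T_b).
84.7·(18.3 − T_b) = 25.1·(30.4 − T_b)
T_b = (84.7·18.3 − 25.1·30.4) / (84.7 − 25.1) = 786.97 / 59.6 = 13.204 °C ≈ 13.2 °C.

13.2 °C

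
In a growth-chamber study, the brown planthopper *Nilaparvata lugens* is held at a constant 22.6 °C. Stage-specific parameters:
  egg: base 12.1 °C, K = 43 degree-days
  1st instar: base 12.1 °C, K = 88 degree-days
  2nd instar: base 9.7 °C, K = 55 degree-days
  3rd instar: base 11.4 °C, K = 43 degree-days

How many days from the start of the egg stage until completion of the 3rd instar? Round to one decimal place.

egg: 43 / (22.6 − 12.1) = 43 / 10.5 = 4.095 d.
1st instar: 88 / (22.6 − 12.1) = 88 / 10.5 = 8.381 d.
2nd instar: 55 / (22.6 − 9.7) = 55 / 12.9 = 4.264 d.
3rd instar: 43 / (22.6 − 11.4) = 43 / 11.2 = 3.839 d.
Sum = 20.579 ≈ 20.6 days.

20.6 days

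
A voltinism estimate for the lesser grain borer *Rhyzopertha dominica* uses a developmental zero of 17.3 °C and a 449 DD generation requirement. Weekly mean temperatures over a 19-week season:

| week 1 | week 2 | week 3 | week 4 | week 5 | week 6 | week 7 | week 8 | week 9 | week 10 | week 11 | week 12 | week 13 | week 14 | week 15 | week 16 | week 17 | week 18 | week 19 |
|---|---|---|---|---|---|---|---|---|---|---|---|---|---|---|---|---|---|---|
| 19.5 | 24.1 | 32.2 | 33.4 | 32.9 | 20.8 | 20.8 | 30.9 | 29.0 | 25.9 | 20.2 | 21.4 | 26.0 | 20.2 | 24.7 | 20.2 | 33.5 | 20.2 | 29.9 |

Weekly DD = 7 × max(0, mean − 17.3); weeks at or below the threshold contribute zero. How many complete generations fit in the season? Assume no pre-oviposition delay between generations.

Weekly DD (7 × max(0, T̄ − 17.3)): 15.4, 47.6, 104.3, 112.7, 109.2, 24.5, 24.5, 95.2, 81.9, 60.2, 20.3, 28.7, 60.9, 20.3, 51.8, 20.3, 113.4, 20.3, 88.2.
Season total = 1099.7 DD.
Complete generations = ⌊1099.7 / 449⌋ = 2.

2 generations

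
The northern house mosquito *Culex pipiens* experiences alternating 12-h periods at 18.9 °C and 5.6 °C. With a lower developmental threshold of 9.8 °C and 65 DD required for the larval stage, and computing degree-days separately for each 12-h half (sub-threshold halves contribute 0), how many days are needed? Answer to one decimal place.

14.3 days

Day half: max(0, 18.9 − 9.8) × 0.5 = 9.1 × 0.5 = 4.55 DD.
Night half: max(0, 5.6 − 9.8) × 0.5 = 0.0 × 0.5 = 0.00 DD.
Per 24 h: 4.55 DD/day.
Duration = 65 / 4.55 = 14.286 ≈ 14.3 days.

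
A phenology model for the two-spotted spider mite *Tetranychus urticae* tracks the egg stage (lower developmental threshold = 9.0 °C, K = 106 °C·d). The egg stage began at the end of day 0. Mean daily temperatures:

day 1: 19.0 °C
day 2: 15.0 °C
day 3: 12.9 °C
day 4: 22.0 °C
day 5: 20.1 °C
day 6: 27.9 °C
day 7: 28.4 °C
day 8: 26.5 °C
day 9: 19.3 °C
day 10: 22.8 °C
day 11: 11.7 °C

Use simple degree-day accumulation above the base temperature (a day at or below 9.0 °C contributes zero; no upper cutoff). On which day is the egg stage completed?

Daily DD above 9.0 °C: 10.0, 6.0, 3.9, 13.0, 11.1, 18.9, 19.4, 17.5, 10.3, 13.8, 2.7.
Cumulative: 10.0, 16.0, 19.9, 32.9, 44.0, 62.9, 82.3, 99.8, 110.1, 123.9, 126.6.
The total first reaches 106 DD on day 9.

day 9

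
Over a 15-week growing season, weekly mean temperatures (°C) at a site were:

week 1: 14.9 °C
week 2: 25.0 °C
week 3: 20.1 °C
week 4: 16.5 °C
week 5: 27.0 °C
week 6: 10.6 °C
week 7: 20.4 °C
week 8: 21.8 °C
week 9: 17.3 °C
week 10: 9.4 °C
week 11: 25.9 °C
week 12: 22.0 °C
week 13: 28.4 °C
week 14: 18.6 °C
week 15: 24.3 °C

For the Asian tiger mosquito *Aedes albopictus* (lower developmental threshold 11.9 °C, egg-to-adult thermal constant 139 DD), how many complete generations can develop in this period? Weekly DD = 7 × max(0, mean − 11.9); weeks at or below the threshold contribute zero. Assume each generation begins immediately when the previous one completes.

6 generations

Weekly DD (7 × max(0, T̄ − 11.9)): 21.0, 91.7, 57.4, 32.2, 105.7, 0.0, 59.5, 69.3, 37.8, 0.0, 98.0, 70.7, 115.5, 46.9, 86.8.
Season total = 892.5 DD.
Complete generations = ⌊892.5 / 139⌋ = 6.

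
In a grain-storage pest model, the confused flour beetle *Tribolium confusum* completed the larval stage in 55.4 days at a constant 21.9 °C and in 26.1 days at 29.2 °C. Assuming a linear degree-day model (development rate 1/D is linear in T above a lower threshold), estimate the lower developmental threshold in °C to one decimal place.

Under the model K = D·(T − T_b), so D₁·(T₁ − T_b) = D₂·(T₂ − T_b).
55.4·(21.9 − T_b) = 26.1·(29.2 − T_b)
T_b = (55.4·21.9 − 26.1·29.2) / (55.4 − 26.1) = 451.14 / 29.3 = 15.397 °C ≈ 15.4 °C.

15.4 °C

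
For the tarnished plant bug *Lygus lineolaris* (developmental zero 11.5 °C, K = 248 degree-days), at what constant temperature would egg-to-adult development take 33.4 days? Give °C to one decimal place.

Required daily accumulation = 248 / 33.4 = 7.425 DD/day.
T = T_base + 7.425 = 11.5 + 7.425 = 18.925 ≈ 18.9 °C.

18.9 °C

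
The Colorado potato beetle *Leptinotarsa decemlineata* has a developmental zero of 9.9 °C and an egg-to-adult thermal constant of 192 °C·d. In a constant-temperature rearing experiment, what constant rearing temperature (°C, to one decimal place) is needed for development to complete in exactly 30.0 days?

16.3 °C

Required daily accumulation = 192 / 30.0 = 6.400 DD/day.
T = T_base + 6.400 = 9.9 + 6.400 = 16.300 ≈ 16.3 °C.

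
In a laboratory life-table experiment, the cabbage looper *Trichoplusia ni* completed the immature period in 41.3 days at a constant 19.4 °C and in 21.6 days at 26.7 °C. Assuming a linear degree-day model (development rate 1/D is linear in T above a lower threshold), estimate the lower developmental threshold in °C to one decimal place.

11.4 °C

Equal thermal constants: D₁(T₁ − T_b) = D₂(T₂ − T_b).
41.3·(19.4 − T_b) = 21.6·(26.7 − T_b)
T_b = (41.3·19.4 − 21.6·26.7) / (41.3 − 21.6) = 224.50 / 19.7 = 11.396 °C ≈ 11.4 °C.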